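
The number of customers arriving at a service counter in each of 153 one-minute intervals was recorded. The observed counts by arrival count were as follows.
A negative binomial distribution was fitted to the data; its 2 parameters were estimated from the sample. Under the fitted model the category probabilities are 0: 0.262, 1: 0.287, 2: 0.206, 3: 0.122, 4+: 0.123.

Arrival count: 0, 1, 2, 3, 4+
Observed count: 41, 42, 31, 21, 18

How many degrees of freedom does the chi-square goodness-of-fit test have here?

2

There are k = 5 categories and 2 parameters estimated from the data, so df = 5 − 1 − 2 = 2.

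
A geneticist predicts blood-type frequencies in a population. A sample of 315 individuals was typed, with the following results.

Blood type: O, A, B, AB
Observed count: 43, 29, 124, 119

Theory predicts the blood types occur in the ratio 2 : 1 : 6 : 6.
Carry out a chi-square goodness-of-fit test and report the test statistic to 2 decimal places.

3.49

Ratio total = 15. Expected counts: 315×2/15 = 42, 315×1/15 = 21, 315×6/15 = 126, 315×6/15 = 126.
χ² = (43−42)²/42 + (29−21)²/21 + (124−126)²/126 + (119−126)²/126
   = 0.024 + 3.048 + 0.032 + 0.389
Sum = 3.49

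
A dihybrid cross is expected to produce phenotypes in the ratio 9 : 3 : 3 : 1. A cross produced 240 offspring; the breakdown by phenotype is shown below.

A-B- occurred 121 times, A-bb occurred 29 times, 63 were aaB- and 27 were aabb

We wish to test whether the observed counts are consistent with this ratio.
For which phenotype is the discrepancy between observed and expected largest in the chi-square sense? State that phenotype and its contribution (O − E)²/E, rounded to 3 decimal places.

Ratio total = 16. Expected counts: 240×9/16 = 135, 240×3/16 = 45, 240×3/16 = 45, 240×1/16 = 15.
A-B-: (121 − 135)²/135 = 196/135 = 1.4519
A-bb: (29 − 45)²/45 = 256/45 = 5.6889
aaB-: (63 − 45)²/45 = 324/45 = 7.2000
aabb: (27 − 15)²/15 = 144/15 = 9.6000
The largest term is for aabb: 9.600.

aabb, 9.600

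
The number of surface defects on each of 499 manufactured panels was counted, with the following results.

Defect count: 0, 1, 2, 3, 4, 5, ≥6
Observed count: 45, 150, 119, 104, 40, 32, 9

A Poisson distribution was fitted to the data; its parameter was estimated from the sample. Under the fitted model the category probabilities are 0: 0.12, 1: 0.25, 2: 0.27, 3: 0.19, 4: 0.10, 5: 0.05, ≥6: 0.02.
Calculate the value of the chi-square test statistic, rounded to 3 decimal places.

15.588

Expected counts E_i = n·p_i: 499×0.12 = 59.88, 499×0.25 = 124.75, 499×0.27 = 134.73, 499×0.19 = 94.81, 499×0.10 = 49.9, 499×0.05 = 24.95, 499×0.02 = 9.98.
cat         O        E   (O−E)²/E
0          45    59.88     3.6976
1         150   124.75     5.1107
2         119   134.73     1.8365
3         104    94.81     0.8908
4          40     49.9     1.9641
5          32    24.95     1.9921
≥6          9     9.98     0.0962
Sum = 15.588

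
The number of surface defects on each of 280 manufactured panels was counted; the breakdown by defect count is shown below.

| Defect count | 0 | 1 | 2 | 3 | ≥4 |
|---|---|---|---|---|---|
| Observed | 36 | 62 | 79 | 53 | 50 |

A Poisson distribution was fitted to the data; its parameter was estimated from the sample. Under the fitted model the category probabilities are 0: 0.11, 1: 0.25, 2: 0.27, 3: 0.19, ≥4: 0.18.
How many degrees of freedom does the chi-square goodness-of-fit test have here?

There are k = 5 categories and 1 parameter estimated from the data, so df = 5 − 1 − 1 = 3.

3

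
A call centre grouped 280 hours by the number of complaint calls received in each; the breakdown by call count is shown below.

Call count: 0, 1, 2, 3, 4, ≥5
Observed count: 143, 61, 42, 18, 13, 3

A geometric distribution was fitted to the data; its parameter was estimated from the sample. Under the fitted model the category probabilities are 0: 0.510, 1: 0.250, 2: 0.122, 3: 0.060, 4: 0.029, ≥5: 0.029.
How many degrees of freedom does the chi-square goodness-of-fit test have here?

There are k = 6 categories and 1 parameter estimated from the data, so df = 6 − 1 − 1 = 4.

4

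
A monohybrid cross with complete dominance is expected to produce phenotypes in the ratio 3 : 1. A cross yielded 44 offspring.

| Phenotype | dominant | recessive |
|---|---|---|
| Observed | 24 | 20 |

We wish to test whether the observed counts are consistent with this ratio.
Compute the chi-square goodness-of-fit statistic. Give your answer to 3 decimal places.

Ratio total = 4. Expected counts: 44×3/4 = 33, 44×1/4 = 11.
cat            O        E   (O−E)²/E
dominant      24       33     2.4545
recessive     20       11     7.3636
Sum = 9.818

9.818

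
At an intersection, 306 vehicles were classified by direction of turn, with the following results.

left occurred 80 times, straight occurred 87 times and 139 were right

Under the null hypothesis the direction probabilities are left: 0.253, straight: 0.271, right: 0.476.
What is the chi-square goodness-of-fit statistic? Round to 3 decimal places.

Expected counts E_i = n·p_i: 306×0.253 = 77.418, 306×0.271 = 82.926, 306×0.476 = 145.656.
cat           O        E   (O−E)²/E
left         80   77.418     0.0861
straight     87   82.926     0.2001
right       139  145.656     0.3042
Sum = 0.590

0.590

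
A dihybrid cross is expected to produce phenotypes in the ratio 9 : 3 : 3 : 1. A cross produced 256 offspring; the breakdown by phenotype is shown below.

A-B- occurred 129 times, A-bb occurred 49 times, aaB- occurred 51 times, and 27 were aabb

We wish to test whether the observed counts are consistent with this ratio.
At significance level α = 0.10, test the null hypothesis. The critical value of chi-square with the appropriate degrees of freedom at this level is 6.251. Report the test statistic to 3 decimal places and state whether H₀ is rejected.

Ratio total = 16. Expected counts: 256×9/16 = 144, 256×3/16 = 48, 256×3/16 = 48, 256×1/16 = 16.
cat         O        E   (O−E)²/E
A-B-      129      144     1.5625
A-bb       49       48     0.0208
aaB-       51       48     0.1875
aabb       27       16     7.5625
Sum = 9.333
df = 3. Since 9.333 > 6.251, we reject H₀.

9.333; reject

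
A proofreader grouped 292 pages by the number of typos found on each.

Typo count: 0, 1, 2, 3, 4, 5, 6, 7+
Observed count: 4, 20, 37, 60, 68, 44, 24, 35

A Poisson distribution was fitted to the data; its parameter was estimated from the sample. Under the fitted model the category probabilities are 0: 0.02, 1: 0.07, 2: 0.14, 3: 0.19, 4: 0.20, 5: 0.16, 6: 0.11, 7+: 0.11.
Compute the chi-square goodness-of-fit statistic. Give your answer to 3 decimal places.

5.373

Expected counts E_i = n·p_i: 292×0.02 = 5.84, 292×0.07 = 20.44, 292×0.14 = 40.88, 292×0.19 = 55.48, 292×0.20 = 58.4, 292×0.16 = 46.72, 292×0.11 = 32.12, 292×0.11 = 32.12.
cat         O        E   (O−E)²/E
0           4     5.84     0.5797
1          20    20.44     0.0095
2          37    40.88     0.3683
3          60    55.48     0.3682
4          68     58.4     1.5781
5          44    46.72     0.1584
6          24    32.12     2.0528
7+         35    32.12     0.2582
Sum = 5.373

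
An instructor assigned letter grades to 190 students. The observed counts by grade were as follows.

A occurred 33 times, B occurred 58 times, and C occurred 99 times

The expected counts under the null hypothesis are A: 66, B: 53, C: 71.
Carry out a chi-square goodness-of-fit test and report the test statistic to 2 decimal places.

cat         O        E   (O−E)²/E
A          33       66     16.500
B          58       53      0.472
C          99       71     11.042
Sum = 28.01

28.01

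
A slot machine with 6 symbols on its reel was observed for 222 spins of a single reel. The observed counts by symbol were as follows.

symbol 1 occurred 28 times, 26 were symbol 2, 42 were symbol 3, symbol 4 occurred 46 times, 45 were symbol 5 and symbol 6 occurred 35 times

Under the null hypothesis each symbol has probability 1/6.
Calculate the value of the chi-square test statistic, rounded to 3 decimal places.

Under H₀ each category has probability 1/6, so each expected count is 222/6 = 37.
cat           O        E   (O−E)²/E
symbol 1     28       37     2.1892
symbol 2     26       37     3.2703
symbol 3     42       37     0.6757
symbol 4     46       37     2.1892
symbol 5     45       37     1.7297
symbol 6     35       37     0.1081
Sum = 10.162

10.162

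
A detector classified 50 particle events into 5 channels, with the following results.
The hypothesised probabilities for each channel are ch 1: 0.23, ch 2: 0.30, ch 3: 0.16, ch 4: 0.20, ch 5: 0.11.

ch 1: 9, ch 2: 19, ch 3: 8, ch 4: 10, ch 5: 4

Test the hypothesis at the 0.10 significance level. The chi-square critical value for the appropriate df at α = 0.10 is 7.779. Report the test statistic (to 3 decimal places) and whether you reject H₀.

2.019; do not reject

Expected counts E_i = n·p_i: 50×0.23 = 11.5, 50×0.30 = 15, 50×0.16 = 8, 50×0.20 = 10, 50×0.11 = 5.5.
cat         O        E   (O−E)²/E
ch 1        9     11.5     0.5435
ch 2       19       15     1.0667
ch 3        8        8     0.0000
ch 4       10       10     0.0000
ch 5        4      5.5     0.4091
Sum = 2.019
df = 4. Since 2.019 < 7.779, we do not reject H₀.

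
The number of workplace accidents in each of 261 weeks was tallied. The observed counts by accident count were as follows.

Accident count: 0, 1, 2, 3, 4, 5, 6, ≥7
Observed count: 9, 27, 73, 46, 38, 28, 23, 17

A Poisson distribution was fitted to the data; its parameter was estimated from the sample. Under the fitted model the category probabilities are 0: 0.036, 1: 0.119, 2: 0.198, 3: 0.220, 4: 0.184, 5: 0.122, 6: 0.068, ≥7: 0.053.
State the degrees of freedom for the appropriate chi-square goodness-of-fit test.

There are k = 8 categories and 1 parameter estimated from the data, so df = 8 − 1 − 1 = 6.

6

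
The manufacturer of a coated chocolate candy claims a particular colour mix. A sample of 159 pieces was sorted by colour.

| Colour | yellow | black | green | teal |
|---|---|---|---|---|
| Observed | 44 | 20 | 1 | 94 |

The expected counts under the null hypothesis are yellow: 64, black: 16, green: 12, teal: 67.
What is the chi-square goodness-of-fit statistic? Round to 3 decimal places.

yellow: (44 − 64)²/64 = 400/64 = 6.2500
black: (20 − 16)²/16 = 16/16 = 1.0000
green: (1 − 12)²/12 = 121/12 = 10.0833
teal: (94 − 67)²/67 = 729/67 = 10.8806
Sum = 28.214

28.214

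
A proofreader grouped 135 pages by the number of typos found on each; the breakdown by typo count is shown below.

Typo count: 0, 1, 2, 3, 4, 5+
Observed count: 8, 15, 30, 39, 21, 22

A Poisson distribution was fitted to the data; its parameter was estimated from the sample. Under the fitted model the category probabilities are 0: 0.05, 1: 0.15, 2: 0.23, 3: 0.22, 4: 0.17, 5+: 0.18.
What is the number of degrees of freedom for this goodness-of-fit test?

4

There are k = 6 categories and 1 parameter estimated from the data, so df = 6 − 1 − 1 = 4.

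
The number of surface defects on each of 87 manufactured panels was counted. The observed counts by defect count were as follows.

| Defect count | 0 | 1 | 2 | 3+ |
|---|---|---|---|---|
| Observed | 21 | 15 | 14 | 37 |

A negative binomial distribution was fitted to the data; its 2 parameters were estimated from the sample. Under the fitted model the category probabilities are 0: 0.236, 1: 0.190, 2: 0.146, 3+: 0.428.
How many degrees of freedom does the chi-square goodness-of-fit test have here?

1

There are k = 4 categories and 2 parameters estimated from the data, so df = 4 − 1 − 2 = 1.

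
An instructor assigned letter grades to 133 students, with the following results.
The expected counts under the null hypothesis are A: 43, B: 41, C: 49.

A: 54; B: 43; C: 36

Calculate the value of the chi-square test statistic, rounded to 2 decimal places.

cat         O        E   (O−E)²/E
A          54       43      2.814
B          43       41      0.098
C          36       49      3.449
Sum = 6.36

6.36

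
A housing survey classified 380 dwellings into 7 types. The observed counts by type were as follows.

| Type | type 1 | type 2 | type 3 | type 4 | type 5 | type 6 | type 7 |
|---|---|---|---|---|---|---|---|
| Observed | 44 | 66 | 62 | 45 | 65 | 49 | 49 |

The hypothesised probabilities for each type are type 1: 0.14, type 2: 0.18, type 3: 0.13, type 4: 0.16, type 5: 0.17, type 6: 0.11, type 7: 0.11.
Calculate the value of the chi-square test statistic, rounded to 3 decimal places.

Expected counts E_i = n·p_i: 380×0.14 = 53.2, 380×0.18 = 68.4, 380×0.13 = 49.4, 380×0.16 = 60.8, 380×0.17 = 64.6, 380×0.11 = 41.8, 380×0.11 = 41.8.
cat         O        E   (O−E)²/E
type 1     44     53.2     1.5910
type 2     66     68.4     0.0842
type 3     62     49.4     3.2138
type 4     45     60.8     4.1059
type 5     65     64.6     0.0025
type 6     49     41.8     1.2402
type 7     49     41.8     1.2402
Sum = 11.478

11.478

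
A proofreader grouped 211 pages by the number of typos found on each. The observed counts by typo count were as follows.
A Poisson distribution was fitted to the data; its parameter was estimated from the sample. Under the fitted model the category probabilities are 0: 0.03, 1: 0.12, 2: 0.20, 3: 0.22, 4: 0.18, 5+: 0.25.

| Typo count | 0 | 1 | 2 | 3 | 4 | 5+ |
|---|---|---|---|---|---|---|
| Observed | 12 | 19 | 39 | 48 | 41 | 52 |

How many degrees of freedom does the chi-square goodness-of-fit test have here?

4

There are k = 6 categories and 1 parameter estimated from the data, so df = 6 − 1 − 1 = 4.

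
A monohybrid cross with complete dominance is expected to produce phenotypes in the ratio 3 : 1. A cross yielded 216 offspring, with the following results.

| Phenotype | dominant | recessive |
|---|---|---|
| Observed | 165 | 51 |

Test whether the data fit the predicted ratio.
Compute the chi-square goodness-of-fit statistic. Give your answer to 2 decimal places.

Ratio total = 4. Expected counts: 216×3/4 = 162, 216×1/4 = 54.
cat            O        E   (O−E)²/E
dominant     165      162      0.056
recessive     51       54      0.167
Sum = 0.22

0.22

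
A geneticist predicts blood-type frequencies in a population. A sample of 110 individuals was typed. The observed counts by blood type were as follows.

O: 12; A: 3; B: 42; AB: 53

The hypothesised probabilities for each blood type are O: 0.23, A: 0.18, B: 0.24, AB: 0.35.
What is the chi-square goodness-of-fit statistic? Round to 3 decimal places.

Expected counts E_i = n·p_i: 110×0.23 = 25.3, 110×0.18 = 19.8, 110×0.24 = 26.4, 110×0.35 = 38.5.
O: (12 − 25.3)²/25.3 = 176.89/25.3 = 6.9917
A: (3 − 19.8)²/19.8 = 282.24/19.8 = 14.2545
B: (42 − 26.4)²/26.4 = 243.36/26.4 = 9.2182
AB: (53 − 38.5)²/38.5 = 210.25/38.5 = 5.4610
Sum = 35.925

35.925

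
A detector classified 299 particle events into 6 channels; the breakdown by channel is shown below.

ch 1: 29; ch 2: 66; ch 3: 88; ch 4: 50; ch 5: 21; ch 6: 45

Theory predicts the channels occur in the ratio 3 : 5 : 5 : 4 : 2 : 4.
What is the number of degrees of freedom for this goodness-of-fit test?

There are k = 6 categories and no parameters were estimated from the data, so df = 6 − 1 = 5.

5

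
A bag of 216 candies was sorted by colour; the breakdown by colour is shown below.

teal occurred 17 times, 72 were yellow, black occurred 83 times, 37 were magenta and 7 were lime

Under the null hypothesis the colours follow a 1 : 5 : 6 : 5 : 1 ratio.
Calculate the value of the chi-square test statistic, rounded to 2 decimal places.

Ratio total = 18. Expected counts: 216×1/18 = 12, 216×5/18 = 60, 216×6/18 = 72, 216×5/18 = 60, 216×1/18 = 12.
χ² = (17−12)²/12 + (72−60)²/60 + (83−72)²/72 + (37−60)²/60 + (7−12)²/12
   = 2.083 + 2.400 + 1.681 + 8.817 + 2.083
Sum = 17.06

17.06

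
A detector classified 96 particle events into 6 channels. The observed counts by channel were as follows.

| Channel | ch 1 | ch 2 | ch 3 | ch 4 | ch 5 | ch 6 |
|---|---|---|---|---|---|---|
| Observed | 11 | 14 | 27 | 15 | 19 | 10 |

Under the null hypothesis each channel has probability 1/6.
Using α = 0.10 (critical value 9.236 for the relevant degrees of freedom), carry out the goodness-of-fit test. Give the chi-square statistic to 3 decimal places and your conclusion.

Under H₀ each category has probability 1/6, so each expected count is 96/6 = 16.
ch 1: (11 − 16)²/16 = 25/16 = 1.5625
ch 2: (14 − 16)²/16 = 4/16 = 0.2500
ch 3: (27 − 16)²/16 = 121/16 = 7.5625
ch 4: (15 − 16)²/16 = 1/16 = 0.0625
ch 5: (19 − 16)²/16 = 9/16 = 0.5625
ch 6: (10 − 16)²/16 = 36/16 = 2.2500
Sum = 12.250
df = 5. Since 12.250 > 9.236, we reject H₀.

12.250; reject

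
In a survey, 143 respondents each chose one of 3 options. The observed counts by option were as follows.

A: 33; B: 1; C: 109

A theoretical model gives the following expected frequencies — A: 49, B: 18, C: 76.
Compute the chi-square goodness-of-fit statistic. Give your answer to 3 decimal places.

35.609

cat         O        E   (O−E)²/E
A          33       49     5.2245
B           1       18    16.0556
C         109       76    14.3289
Sum = 35.609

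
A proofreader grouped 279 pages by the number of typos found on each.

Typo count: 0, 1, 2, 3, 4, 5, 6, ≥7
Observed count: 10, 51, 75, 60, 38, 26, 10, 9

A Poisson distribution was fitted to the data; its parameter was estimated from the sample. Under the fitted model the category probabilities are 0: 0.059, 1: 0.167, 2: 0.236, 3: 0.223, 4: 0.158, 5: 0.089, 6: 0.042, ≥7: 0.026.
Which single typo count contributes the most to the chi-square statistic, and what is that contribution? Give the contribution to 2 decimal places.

Expected counts E_i = n·p_i: 279×0.059 = 16.461, 279×0.167 = 46.593, 279×0.236 = 65.844, 279×0.223 = 62.217, 279×0.158 = 44.082, 279×0.089 = 24.831, 279×0.042 = 11.718, 279×0.026 = 7.254.
cat         O        E   (O−E)²/E
0          10   16.461      2.536
1          51   46.593      0.417
2          75   65.844      1.273
3          60   62.217      0.079
4          38   44.082      0.839
5          26   24.831      0.055
6          10   11.718      0.252
≥7          9    7.254      0.420
The largest term is for 0: 2.54.

0, 2.54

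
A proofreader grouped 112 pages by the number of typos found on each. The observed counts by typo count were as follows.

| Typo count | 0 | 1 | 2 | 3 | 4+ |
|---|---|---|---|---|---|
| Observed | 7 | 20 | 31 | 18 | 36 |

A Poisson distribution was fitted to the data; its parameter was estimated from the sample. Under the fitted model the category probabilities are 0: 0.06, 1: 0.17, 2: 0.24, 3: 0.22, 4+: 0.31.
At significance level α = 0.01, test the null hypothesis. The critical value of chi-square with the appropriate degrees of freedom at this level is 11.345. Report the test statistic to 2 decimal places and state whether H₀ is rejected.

Expected counts E_i = n·p_i: 112×0.06 = 6.72, 112×0.17 = 19.04, 112×0.24 = 26.88, 112×0.22 = 24.64, 112×0.31 = 34.72.
χ² = (7−6.72)²/6.72 + (20−19.04)²/19.04 + (31−26.88)²/26.88 + (18−24.64)²/24.64 + (36−34.72)²/34.72
   = 0.012 + 0.048 + 0.631 + 1.789 + 0.047
Sum = 2.53
df = 3. Since 2.53 < 11.345, we do not reject H₀.

2.53; do not reject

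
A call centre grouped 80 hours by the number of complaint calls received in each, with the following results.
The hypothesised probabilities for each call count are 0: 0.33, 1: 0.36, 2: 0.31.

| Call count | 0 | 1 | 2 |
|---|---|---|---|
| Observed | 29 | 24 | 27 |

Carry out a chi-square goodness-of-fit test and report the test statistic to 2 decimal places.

Expected counts E_i = n·p_i: 80×0.33 = 26.4, 80×0.36 = 28.8, 80×0.31 = 24.8.
0: (29 − 26.4)²/26.4 = 6.76/26.4 = 0.256
1: (24 − 28.8)²/28.8 = 23.04/28.8 = 0.800
2: (27 − 24.8)²/24.8 = 4.84/24.8 = 0.195
Sum = 1.25

1.25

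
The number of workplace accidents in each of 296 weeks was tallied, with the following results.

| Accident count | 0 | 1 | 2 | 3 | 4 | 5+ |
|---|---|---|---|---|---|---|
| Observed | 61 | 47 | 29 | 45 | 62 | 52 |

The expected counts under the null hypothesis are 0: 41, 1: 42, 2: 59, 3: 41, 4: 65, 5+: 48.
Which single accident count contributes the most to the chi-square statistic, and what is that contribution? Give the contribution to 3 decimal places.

2, 15.254

χ² = (61−41)²/41 + (47−42)²/42 + (29−59)²/59 + (45−41)²/41 + (62−65)²/65 + (52−48)²/48
   = 9.7561 + 0.5952 + 15.2542 + 0.3902 + 0.1385 + 0.3333
The largest term is for 2: 15.254.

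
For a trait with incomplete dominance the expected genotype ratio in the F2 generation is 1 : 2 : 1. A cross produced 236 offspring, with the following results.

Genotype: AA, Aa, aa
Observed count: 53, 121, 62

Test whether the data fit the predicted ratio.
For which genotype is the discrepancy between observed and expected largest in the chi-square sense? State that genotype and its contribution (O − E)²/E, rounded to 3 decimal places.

AA, 0.610

Ratio total = 4. Expected counts: 236×1/4 = 59, 236×2/4 = 118, 236×1/4 = 59.
AA: (53 − 59)²/59 = 36/59 = 0.6102
Aa: (121 − 118)²/118 = 9/118 = 0.0763
aa: (62 − 59)²/59 = 9/59 = 0.1525
The largest term is for AA: 0.610.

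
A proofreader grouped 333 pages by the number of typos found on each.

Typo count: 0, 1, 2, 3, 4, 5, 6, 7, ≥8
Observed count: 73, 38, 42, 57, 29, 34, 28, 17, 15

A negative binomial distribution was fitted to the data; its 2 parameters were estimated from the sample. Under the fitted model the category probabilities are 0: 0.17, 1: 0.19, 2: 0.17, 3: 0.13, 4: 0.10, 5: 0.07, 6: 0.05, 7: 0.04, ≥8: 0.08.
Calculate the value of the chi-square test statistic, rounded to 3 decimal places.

Expected counts E_i = n·p_i: 333×0.17 = 56.61, 333×0.19 = 63.27, 333×0.17 = 56.61, 333×0.13 = 43.29, 333×0.10 = 33.3, 333×0.07 = 23.31, 333×0.05 = 16.65, 333×0.04 = 13.32, 333×0.08 = 26.64.
0: (73 − 56.61)²/56.61 = 268.6321/56.61 = 4.7453
1: (38 − 63.27)²/63.27 = 638.5729/63.27 = 10.0928
2: (42 − 56.61)²/56.61 = 213.4521/56.61 = 3.7706
3: (57 − 43.29)²/43.29 = 187.9641/43.29 = 4.3420
4: (29 − 33.3)²/33.3 = 18.49/33.3 = 0.5553
5: (34 − 23.31)²/23.31 = 114.2761/23.31 = 4.9024
6: (28 − 16.65)²/16.65 = 128.8225/16.65 = 7.7371
7: (17 − 13.32)²/13.32 = 13.5424/13.32 = 1.0167
≥8: (15 − 26.64)²/26.64 = 135.4896/26.64 = 5.0859
Sum = 42.248

42.248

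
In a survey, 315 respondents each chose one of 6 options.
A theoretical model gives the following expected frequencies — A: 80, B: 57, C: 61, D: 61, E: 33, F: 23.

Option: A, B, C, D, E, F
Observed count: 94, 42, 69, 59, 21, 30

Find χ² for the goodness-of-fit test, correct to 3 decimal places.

A: (94 − 80)²/80 = 196/80 = 2.4500
B: (42 − 57)²/57 = 225/57 = 3.9474
C: (69 − 61)²/61 = 64/61 = 1.0492
D: (59 − 61)²/61 = 4/61 = 0.0656
E: (21 − 33)²/33 = 144/33 = 4.3636
F: (30 − 23)²/23 = 49/23 = 2.1304
Sum = 14.006

14.006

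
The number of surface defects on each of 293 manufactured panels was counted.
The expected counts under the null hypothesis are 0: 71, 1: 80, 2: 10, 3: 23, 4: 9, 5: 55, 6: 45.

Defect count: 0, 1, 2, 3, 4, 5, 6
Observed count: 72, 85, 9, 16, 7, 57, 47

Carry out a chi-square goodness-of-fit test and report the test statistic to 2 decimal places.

3.16

cat         O        E   (O−E)²/E
0          72       71      0.014
1          85       80      0.313
2           9       10      0.100
3          16       23      2.130
4           7        9      0.444
5          57       55      0.073
6          47       45      0.089
Sum = 3.16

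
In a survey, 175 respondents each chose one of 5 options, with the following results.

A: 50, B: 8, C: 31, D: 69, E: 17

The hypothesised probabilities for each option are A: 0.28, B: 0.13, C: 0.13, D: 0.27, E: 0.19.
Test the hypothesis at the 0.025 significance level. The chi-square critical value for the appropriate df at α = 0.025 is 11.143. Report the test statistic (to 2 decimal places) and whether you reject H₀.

30.53; reject

Expected counts E_i = n·p_i: 175×0.28 = 49, 175×0.13 = 22.75, 175×0.13 = 22.75, 175×0.27 = 47.25, 175×0.19 = 33.25.
A: (50 − 49)²/49 = 1/49 = 0.020
B: (8 − 22.75)²/22.75 = 217.5625/22.75 = 9.563
C: (31 − 22.75)²/22.75 = 68.0625/22.75 = 2.992
D: (69 − 47.25)²/47.25 = 473.0625/47.25 = 10.012
E: (17 − 33.25)²/33.25 = 264.0625/33.25 = 7.942
Sum = 30.53
df = 4. Since 30.53 > 11.143, we reject H₀.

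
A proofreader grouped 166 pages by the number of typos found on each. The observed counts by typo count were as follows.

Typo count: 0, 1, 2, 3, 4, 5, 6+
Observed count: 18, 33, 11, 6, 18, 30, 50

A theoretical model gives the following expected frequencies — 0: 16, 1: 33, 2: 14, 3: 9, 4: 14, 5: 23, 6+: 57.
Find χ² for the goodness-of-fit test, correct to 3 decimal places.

6.026

0: (18 − 16)²/16 = 4/16 = 0.2500
1: (33 − 33)²/33 = 0/33 = 0.0000
2: (11 − 14)²/14 = 9/14 = 0.6429
3: (6 − 9)²/9 = 9/9 = 1.0000
4: (18 − 14)²/14 = 16/14 = 1.1429
5: (30 − 23)²/23 = 49/23 = 2.1304
6+: (50 − 57)²/57 = 49/57 = 0.8596
Sum = 6.026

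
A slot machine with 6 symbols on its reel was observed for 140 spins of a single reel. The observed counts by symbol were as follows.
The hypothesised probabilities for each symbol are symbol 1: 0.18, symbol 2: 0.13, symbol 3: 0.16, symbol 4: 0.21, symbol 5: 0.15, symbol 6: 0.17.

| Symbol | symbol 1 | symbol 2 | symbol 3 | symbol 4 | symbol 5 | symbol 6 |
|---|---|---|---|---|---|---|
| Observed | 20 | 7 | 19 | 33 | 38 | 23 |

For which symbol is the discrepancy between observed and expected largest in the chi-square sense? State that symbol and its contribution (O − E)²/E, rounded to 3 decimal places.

symbol 5, 13.762

Expected counts E_i = n·p_i: 140×0.18 = 25.2, 140×0.13 = 18.2, 140×0.16 = 22.4, 140×0.21 = 29.4, 140×0.15 = 21, 140×0.17 = 23.8.
cat           O        E   (O−E)²/E
symbol 1     20     25.2     1.0730
symbol 2      7     18.2     6.8923
symbol 3     19     22.4     0.5161
symbol 4     33     29.4     0.4408
symbol 5     38       21    13.7619
symbol 6     23     23.8     0.0269
The largest term is for symbol 5: 13.762.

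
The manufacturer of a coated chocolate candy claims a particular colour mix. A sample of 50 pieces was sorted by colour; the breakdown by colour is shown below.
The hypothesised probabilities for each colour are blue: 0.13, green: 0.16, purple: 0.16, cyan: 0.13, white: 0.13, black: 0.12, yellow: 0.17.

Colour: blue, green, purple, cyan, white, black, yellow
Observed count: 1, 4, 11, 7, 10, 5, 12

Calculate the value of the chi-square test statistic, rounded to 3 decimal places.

Expected counts E_i = n·p_i: 50×0.13 = 6.5, 50×0.16 = 8, 50×0.16 = 8, 50×0.13 = 6.5, 50×0.13 = 6.5, 50×0.12 = 6, 50×0.17 = 8.5.
cat         O        E   (O−E)²/E
blue        1      6.5     4.6538
green       4        8     2.0000
purple     11        8     1.1250
cyan        7      6.5     0.0385
white      10      6.5     1.8846
black       5        6     0.1667
yellow     12      8.5     1.4412
Sum = 11.310

11.310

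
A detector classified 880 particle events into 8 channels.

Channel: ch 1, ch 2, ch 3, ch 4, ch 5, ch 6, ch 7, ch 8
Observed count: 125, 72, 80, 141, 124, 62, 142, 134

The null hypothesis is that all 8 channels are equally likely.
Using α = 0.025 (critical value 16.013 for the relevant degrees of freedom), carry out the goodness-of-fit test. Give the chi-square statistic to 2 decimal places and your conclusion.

69.36; reject

Expected count for each of the 8 categories: 880/8 = 110.
cat         O        E   (O−E)²/E
ch 1      125      110      2.045
ch 2       72      110     13.127
ch 3       80      110      8.182
ch 4      141      110      8.736
ch 5      124      110      1.782
ch 6       62      110     20.945
ch 7      142      110      9.309
ch 8      134      110      5.236
Sum = 69.36
df = 7. Since 69.36 > 16.013, we reject H₀.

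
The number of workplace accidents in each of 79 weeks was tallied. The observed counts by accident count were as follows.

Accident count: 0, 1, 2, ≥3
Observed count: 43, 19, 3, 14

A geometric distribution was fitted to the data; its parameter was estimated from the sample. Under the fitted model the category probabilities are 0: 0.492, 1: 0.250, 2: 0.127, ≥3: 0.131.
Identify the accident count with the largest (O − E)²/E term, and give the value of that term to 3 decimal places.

2, 4.930

Expected counts E_i = n·p_i: 79×0.492 = 38.868, 79×0.250 = 19.75, 79×0.127 = 10.033, 79×0.131 = 10.349.
χ² = (43−38.868)²/38.868 + (19−19.75)²/19.75 + (3−10.033)²/10.033 + (14−10.349)²/10.349
   = 0.4393 + 0.0285 + 4.9300 + 1.2880
The largest term is for 2: 4.930.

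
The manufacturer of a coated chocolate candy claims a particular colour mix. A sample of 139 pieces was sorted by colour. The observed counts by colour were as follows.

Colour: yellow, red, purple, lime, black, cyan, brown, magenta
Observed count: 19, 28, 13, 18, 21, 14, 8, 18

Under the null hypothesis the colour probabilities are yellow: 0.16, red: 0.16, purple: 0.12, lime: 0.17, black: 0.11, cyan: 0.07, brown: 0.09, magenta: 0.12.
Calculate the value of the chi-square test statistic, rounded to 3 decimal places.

9.854

Expected counts E_i = n·p_i: 139×0.16 = 22.24, 139×0.16 = 22.24, 139×0.12 = 16.68, 139×0.17 = 23.63, 139×0.11 = 15.29, 139×0.07 = 9.73, 139×0.09 = 12.51, 139×0.12 = 16.68.
yellow: (19 − 22.24)²/22.24 = 10.4976/22.24 = 0.4720
red: (28 − 22.24)²/22.24 = 33.1776/22.24 = 1.4918
purple: (13 − 16.68)²/16.68 = 13.5424/16.68 = 0.8119
lime: (18 − 23.63)²/23.63 = 31.6969/23.63 = 1.3414
black: (21 − 15.29)²/15.29 = 32.6041/15.29 = 2.1324
cyan: (14 − 9.73)²/9.73 = 18.2329/9.73 = 1.8739
brown: (8 − 12.51)²/12.51 = 20.3401/12.51 = 1.6259
magenta: (18 − 16.68)²/16.68 = 1.7424/16.68 = 0.1045
Sum = 9.854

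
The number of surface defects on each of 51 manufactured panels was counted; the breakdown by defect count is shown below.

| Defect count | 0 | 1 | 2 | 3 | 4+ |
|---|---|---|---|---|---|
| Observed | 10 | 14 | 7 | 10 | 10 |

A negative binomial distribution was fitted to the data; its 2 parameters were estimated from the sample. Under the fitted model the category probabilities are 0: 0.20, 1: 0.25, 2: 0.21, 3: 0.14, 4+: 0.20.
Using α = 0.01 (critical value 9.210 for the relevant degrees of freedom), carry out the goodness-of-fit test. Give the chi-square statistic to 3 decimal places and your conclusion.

Expected counts E_i = n·p_i: 51×0.20 = 10.2, 51×0.25 = 12.75, 51×0.21 = 10.71, 51×0.14 = 7.14, 51×0.20 = 10.2.
0: (10 − 10.2)²/10.2 = 0.04/10.2 = 0.0039
1: (14 − 12.75)²/12.75 = 1.5625/12.75 = 0.1225
2: (7 − 10.71)²/10.71 = 13.7641/10.71 = 1.2852
3: (10 − 7.14)²/7.14 = 8.1796/7.14 = 1.1456
4+: (10 − 10.2)²/10.2 = 0.04/10.2 = 0.0039
Sum = 2.561
df = 2. Since 2.561 < 9.210, we do not reject H₀.

2.561; do not reject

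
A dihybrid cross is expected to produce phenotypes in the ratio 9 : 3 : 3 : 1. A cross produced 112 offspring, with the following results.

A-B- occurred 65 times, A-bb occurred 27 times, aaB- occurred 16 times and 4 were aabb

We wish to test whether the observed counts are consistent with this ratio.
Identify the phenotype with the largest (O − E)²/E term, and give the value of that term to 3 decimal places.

Ratio total = 16. Expected counts: 112×9/16 = 63, 112×3/16 = 21, 112×3/16 = 21, 112×1/16 = 7.
χ² = (65−63)²/63 + (27−21)²/21 + (16−21)²/21 + (4−7)²/7
   = 0.0635 + 1.7143 + 1.1905 + 1.2857
The largest term is for A-bb: 1.714.

A-bb, 1.714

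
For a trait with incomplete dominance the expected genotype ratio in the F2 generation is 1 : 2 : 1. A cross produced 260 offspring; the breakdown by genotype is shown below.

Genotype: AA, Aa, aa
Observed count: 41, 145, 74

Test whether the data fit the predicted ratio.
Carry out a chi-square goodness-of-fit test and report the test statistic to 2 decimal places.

Ratio total = 4. Expected counts: 260×1/4 = 65, 260×2/4 = 130, 260×1/4 = 65.
AA: (41 − 65)²/65 = 576/65 = 8.862
Aa: (145 − 130)²/130 = 225/130 = 1.731
aa: (74 − 65)²/65 = 81/65 = 1.246
Sum = 11.84

11.84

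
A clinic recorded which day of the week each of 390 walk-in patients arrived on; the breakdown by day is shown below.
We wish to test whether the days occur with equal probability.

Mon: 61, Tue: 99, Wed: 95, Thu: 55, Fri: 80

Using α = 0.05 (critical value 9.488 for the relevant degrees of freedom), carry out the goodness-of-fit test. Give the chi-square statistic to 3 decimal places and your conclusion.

Expected count for each of the 5 categories: 390/5 = 78.
Mon: (61 − 78)²/78 = 289/78 = 3.7051
Tue: (99 − 78)²/78 = 441/78 = 5.6538
Wed: (95 − 78)²/78 = 289/78 = 3.7051
Thu: (55 − 78)²/78 = 529/78 = 6.7821
Fri: (80 − 78)²/78 = 4/78 = 0.0513
Sum = 19.897
df = 4. Since 19.897 > 9.488, we reject H₀.

19.897; reject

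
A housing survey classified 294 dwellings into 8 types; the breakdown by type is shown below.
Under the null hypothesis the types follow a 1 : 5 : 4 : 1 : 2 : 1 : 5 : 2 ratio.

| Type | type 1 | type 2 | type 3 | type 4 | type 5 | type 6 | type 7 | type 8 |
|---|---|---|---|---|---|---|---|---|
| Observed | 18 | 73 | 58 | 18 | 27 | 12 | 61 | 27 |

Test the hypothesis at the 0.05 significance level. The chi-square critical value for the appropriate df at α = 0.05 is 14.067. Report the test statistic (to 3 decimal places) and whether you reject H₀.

Ratio total = 21. Expected counts: 294×1/21 = 14, 294×5/21 = 70, 294×4/21 = 56, 294×1/21 = 14, 294×2/21 = 28, 294×1/21 = 14, 294×5/21 = 70, 294×2/21 = 28.
χ² = (18−14)²/14 + (73−70)²/70 + (58−56)²/56 + (18−14)²/14 + (27−28)²/28 + (12−14)²/14 + (61−70)²/70 + (27−28)²/28
   = 1.1429 + 0.1286 + 0.0714 + 1.1429 + 0.0357 + 0.2857 + 1.1571 + 0.0357
Sum = 4.000
df = 7. Since 4.000 < 14.067, we do not reject H₀.

4.000; do not reject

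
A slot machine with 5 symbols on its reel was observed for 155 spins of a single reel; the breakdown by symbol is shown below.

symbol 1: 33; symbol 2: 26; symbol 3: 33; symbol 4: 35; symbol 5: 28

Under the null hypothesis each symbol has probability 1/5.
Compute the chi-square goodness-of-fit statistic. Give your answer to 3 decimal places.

Under H₀ each category has probability 1/5, so each expected count is 155/5 = 31.
symbol 1: (33 − 31)²/31 = 4/31 = 0.1290
symbol 2: (26 − 31)²/31 = 25/31 = 0.8065
symbol 3: (33 − 31)²/31 = 4/31 = 0.1290
symbol 4: (35 − 31)²/31 = 16/31 = 0.5161
symbol 5: (28 − 31)²/31 = 9/31 = 0.2903
Sum = 1.871

1.871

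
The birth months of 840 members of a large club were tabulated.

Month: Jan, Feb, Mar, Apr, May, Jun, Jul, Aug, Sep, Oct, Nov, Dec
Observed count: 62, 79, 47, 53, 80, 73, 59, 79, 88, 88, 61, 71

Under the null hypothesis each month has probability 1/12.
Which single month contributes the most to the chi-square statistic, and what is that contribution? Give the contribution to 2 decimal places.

Expected count for each of the 12 categories: 840/12 = 70.
Jan: (62 − 70)²/70 = 64/70 = 0.914
Feb: (79 − 70)²/70 = 81/70 = 1.157
Mar: (47 − 70)²/70 = 529/70 = 7.557
Apr: (53 − 70)²/70 = 289/70 = 4.129
May: (80 − 70)²/70 = 100/70 = 1.429
Jun: (73 − 70)²/70 = 9/70 = 0.129
Jul: (59 − 70)²/70 = 121/70 = 1.729
Aug: (79 − 70)²/70 = 81/70 = 1.157
Sep: (88 − 70)²/70 = 324/70 = 4.629
Oct: (88 − 70)²/70 = 324/70 = 4.629
Nov: (61 − 70)²/70 = 81/70 = 1.157
Dec: (71 − 70)²/70 = 1/70 = 0.014
The largest term is for Mar: 7.56.

Mar, 7.56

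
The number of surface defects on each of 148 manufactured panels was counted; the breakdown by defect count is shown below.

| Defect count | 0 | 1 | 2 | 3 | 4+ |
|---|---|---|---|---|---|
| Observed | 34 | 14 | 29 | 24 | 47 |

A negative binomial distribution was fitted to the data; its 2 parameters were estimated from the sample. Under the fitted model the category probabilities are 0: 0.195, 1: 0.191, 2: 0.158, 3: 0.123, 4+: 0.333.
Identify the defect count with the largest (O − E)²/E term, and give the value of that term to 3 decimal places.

1, 7.202

Expected counts E_i = n·p_i: 148×0.195 = 28.86, 148×0.191 = 28.268, 148×0.158 = 23.384, 148×0.123 = 18.204, 148×0.333 = 49.284.
0: (34 − 28.86)²/28.86 = 26.4196/28.86 = 0.9154
1: (14 − 28.268)²/28.268 = 203.575824/28.268 = 7.2016
2: (29 − 23.384)²/23.384 = 31.539456/23.384 = 1.3488
3: (24 − 18.204)²/18.204 = 33.593616/18.204 = 1.8454
4+: (47 − 49.284)²/49.284 = 5.216656/49.284 = 0.1058
The largest term is for 1: 7.202.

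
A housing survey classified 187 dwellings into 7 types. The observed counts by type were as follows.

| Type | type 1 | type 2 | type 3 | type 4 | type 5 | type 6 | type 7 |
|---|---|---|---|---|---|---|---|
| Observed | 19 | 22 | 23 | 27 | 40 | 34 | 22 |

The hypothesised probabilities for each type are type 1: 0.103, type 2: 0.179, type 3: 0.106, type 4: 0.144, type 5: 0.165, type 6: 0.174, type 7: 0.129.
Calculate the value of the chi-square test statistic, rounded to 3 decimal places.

Expected counts E_i = n·p_i: 187×0.103 = 19.261, 187×0.179 = 33.473, 187×0.106 = 19.822, 187×0.144 = 26.928, 187×0.165 = 30.855, 187×0.174 = 32.538, 187×0.129 = 24.123.
type 1: (19 − 19.261)²/19.261 = 0.068121/19.261 = 0.0035
type 2: (22 − 33.473)²/33.473 = 131.629729/33.473 = 3.9324
type 3: (23 − 19.822)²/19.822 = 10.099684/19.822 = 0.5095
type 4: (27 − 26.928)²/26.928 = 0.005184/26.928 = 0.0002
type 5: (40 − 30.855)²/30.855 = 83.631025/30.855 = 2.7105
type 6: (34 − 32.538)²/32.538 = 2.137444/32.538 = 0.0657
type 7: (22 − 24.123)²/24.123 = 4.507129/24.123 = 0.1868
Sum = 7.409

7.409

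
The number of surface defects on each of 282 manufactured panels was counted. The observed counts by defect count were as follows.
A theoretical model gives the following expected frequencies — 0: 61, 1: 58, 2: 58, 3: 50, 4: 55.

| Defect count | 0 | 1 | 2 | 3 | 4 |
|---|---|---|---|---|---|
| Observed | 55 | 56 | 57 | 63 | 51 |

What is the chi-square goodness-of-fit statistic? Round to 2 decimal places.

cat         O        E   (O−E)²/E
0          55       61      0.590
1          56       58      0.069
2          57       58      0.017
3          63       50      3.380
4          51       55      0.291
Sum = 4.35

4.35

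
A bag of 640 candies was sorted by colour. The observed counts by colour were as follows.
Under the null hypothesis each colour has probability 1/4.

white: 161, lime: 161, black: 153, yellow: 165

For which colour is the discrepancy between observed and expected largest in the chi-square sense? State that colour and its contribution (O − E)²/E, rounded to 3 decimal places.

Under H₀ each category has probability 1/4, so each expected count is 640/4 = 160.
χ² = (161−160)²/160 + (161−160)²/160 + (153−160)²/160 + (165−160)²/160
   = 0.0063 + 0.0063 + 0.3063 + 0.1563
The largest term is for black: 0.306.

black, 0.306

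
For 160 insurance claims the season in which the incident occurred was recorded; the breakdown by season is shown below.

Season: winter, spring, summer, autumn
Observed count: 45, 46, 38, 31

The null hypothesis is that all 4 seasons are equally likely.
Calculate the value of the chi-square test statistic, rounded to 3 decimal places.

Under H₀ each category has probability 1/4, so each expected count is 160/4 = 40.
winter: (45 − 40)²/40 = 25/40 = 0.6250
spring: (46 − 40)²/40 = 36/40 = 0.9000
summer: (38 − 40)²/40 = 4/40 = 0.1000
autumn: (31 − 40)²/40 = 81/40 = 2.0250
Sum = 3.650

3.650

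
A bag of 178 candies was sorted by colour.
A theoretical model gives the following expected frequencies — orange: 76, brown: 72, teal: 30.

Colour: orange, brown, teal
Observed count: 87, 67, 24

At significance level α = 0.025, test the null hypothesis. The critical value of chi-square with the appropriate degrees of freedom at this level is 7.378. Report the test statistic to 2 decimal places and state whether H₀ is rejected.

χ² = (87−76)²/76 + (67−72)²/72 + (24−30)²/30
   = 1.592 + 0.347 + 1.200
Sum = 3.14
df = 2. Since 3.14 < 7.378, we do not reject H₀.

3.14; do not reject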